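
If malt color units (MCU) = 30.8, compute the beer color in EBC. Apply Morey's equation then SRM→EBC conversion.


SRM = 1.4922·MCU^0.6859;  EBC = SRM·1.97
SRM = 1.4922·30.8^0.6859 = 15.6612
EBC = 15.6612·1.97

30.8525 EBC


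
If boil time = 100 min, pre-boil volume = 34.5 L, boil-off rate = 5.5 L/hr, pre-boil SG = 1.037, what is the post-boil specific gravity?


V_post = V_pre − rate·(t/60);  SG_post = 1 + (SG_pre−1)·V_pre/V_post
V_post = 34.5 − 5.5·(100/60) = 25.3333
SG_post = 1 + (1.037 − 1)·34.5/25.3333

1.0504


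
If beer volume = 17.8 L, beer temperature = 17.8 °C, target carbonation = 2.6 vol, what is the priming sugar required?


residual = 14.695·(0.01821 + 0.09011·e^(−0.04·T));  sugar = (target − residual)·4.0·V
residual = 14.695·(0.01821 + 0.09011·e^(−0.04·17.8)) = 0.9173
sugar = (2.6 − 0.9173)·4.0·17.8

119.8072 g


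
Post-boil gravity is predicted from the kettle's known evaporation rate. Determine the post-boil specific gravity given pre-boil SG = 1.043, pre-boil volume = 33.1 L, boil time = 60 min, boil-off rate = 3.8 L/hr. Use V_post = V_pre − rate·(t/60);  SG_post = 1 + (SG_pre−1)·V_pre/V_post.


V_post = 33.1 − 3.8·(60/60) = 29.3000
SG_post = 1 + (1.043 − 1)·33.1/29.3000

1.0486


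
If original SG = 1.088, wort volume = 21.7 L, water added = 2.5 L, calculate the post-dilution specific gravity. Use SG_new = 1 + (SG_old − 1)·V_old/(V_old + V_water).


pts = (1.088 − 1)·1000·21.7/(21.7 + 2.5) = 78.9091
SG_new = 1 + 78.9091/1000

1.0789


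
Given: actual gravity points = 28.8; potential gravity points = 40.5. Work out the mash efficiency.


efficiency = actual / potential × 100
efficiency = 28.8 / 40.5 × 100

71.1111 %


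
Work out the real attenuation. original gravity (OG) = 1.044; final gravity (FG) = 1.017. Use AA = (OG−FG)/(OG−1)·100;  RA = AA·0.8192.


AA = (1.044 − 1.017)/(1.044 − 1)·100 = 61.3636
RA = 61.3636·0.8192

50.2691 %


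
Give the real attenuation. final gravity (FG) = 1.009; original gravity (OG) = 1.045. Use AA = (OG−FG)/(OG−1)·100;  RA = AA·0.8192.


AA = (1.045 − 1.009)/(1.045 − 1)·100 = 80.0000
RA = 80.0000·0.8192

65.5360 %


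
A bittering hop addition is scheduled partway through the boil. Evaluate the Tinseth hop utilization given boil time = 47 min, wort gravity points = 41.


U = 1.65·0.000125^(GP/1000) · (1 − e^(−0.04·t))/4.15
bigness = 1.65·0.000125^(41/1000) = 1.1415
boil_factor = (1 − e^(−0.04·47))/4.15 = 0.2042
U = 1.1415 · 0.2042

0.2331


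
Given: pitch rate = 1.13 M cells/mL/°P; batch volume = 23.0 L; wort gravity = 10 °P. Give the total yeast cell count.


cells (billions) = rate · V_L · °P
cells = 1.13 · 23.0 · 10

259.9000 billion cells


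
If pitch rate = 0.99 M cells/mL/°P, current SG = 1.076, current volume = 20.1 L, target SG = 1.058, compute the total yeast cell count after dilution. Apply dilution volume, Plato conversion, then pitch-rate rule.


V_w = V·((SG_c−1)/(SG_t−1)−1);  °P = 259 − 259/SG_t;  cells = rate·(V+V_w)·°P
V_w = 20.1·((1.076−1)/(1.058−1)−1) = 6.2379
V_final = 20.1 + 6.2379 = 26.3379
°P = 259 − 259/1.058 = 14.1985
cells = 0.99·26.3379·14.1985

370.2192 billion cells


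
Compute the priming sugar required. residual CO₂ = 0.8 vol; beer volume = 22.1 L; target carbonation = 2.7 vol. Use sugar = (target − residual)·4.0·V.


sugar = (2.7 − 0.8)·4.0·22.1

167.9600 g


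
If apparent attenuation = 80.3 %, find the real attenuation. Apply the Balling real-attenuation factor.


RA = AA · 0.8192
RA = 80.3 · 0.8192

65.7818 %


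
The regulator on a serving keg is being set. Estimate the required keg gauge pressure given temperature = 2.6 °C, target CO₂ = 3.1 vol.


psi = vols/(0.01821 + 0.09011·e^(−0.04·T)) − 14.695
psi = 3.1/(0.01821 + 0.09011·e^(−0.04·2.6)) − 14.695

16.4860 psi


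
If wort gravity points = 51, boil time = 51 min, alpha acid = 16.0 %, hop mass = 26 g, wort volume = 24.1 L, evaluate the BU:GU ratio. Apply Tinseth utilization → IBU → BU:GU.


U = 1.65·0.000125^(GP/1000)·(1−e^(−0.04t))/4.15;  IBU = (α/100)·m·U·1000/V;  BU:GU = IBU/GP
U = 1.65·0.000125^(51/1000)·(1−e^(−0.04·51))/4.15 = 0.2187
IBU = (16.0/100)·26·0.2187·1000/24.1 = 37.7537
BU:GU = 37.7537/51

0.7403


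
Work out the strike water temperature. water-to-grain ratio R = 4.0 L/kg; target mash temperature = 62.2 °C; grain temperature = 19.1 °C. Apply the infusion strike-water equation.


T_strike = (0.41/R)·(T_mash − T_grain) + T_mash
T_strike = (0.41/4.0)·(62.2 − 19.1) + 62.2

66.6178 °C


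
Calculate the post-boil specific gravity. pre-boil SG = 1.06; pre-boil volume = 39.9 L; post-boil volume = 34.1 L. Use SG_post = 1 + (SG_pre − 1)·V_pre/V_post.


pts_pre = (1.06 − 1)·1000 = 60.0000
pts_post = 60.0000·39.9/34.1 = 70.2053
SG_post = 1 + 70.2053/1000

1.0702


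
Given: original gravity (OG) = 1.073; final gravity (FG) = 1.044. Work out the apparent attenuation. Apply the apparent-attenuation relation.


AA = (OG − FG)/(OG − 1) · 100
AA = (1.073 − 1.044)/(1.073 − 1) · 100

39.7260 %


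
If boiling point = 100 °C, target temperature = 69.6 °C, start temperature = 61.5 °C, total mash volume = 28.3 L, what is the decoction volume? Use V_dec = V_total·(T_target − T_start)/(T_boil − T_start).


V_dec = 28.3·(69.6 − 61.5)/(100 − 61.5)

5.9540 L


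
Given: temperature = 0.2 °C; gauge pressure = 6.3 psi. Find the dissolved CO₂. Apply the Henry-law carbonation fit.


vols = (P + 14.695)·(0.01821 + 0.09011·e^(−0.04·T))
vols = (6.3 + 14.695)·(0.01821 + 0.09011·e^(−0.04·0.2))

2.2591 volumes


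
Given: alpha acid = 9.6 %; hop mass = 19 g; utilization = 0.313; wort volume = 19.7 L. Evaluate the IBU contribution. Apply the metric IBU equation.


IBU = (α/100)·mass·U·1000 / V
IBU = (9.6/100)·19·0.313·1000 / 19.7

28.9803 IBU


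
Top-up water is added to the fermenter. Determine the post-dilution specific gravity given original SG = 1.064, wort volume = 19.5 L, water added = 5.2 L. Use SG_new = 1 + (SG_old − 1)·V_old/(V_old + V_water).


pts = (1.064 − 1)·1000·19.5/(19.5 + 5.2) = 50.5263
SG_new = 1 + 50.5263/1000

1.0505


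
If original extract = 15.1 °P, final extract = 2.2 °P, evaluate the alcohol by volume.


SG = 259/(259 − P);  ABV = (OG − FG)·131.25
OG = 259/(259 − 15.1) = 1.0619
FG = 259/(259 − 2.2) = 1.0086
ABV = (1.0619 − 1.0086)·131.25

7.0014 % ABV


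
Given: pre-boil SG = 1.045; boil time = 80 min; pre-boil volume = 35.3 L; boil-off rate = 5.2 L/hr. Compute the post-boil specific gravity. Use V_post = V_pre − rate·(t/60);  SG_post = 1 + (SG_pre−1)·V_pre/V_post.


V_post = 35.3 − 5.2·(80/60) = 28.3667
SG_post = 1 + (1.045 − 1)·35.3/28.3667

1.0560


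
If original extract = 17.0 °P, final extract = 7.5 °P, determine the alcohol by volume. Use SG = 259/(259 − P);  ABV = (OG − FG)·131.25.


OG = 259/(259 − 17.0) = 1.0702
FG = 259/(259 − 7.5) = 1.0298
ABV = (1.0702 − 1.0298)·131.25

5.3060 % ABV


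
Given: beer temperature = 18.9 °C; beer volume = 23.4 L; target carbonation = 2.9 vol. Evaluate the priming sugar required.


residual = 14.695·(0.01821 + 0.09011·e^(−0.04·T));  sugar = (target − residual)·4.0·V
residual = 14.695·(0.01821 + 0.09011·e^(−0.04·18.9)) = 0.8893
sugar = (2.9 − 0.8893)·4.0·23.4

188.1972 g


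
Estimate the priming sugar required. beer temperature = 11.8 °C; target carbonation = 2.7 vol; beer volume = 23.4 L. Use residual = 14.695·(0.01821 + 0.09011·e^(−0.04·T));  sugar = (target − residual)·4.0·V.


residual = 14.695·(0.01821 + 0.09011·e^(−0.04·11.8)) = 1.0935
sugar = (2.7 − 1.0935)·4.0·23.4

150.3638 g


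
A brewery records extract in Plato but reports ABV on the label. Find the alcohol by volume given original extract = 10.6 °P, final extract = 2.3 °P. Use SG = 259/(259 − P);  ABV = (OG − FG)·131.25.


OG = 259/(259 − 10.6) = 1.0427
FG = 259/(259 − 2.3) = 1.0090
ABV = (1.0427 − 1.0090)·131.25

4.4249 % ABV


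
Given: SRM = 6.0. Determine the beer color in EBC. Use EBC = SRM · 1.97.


EBC = 6.0 · 1.97

11.8200 EBC


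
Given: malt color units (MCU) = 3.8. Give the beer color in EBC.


SRM = 1.4922·MCU^0.6859;  EBC = SRM·1.97
SRM = 1.4922·3.8^0.6859 = 3.7282
EBC = 3.7282·1.97

7.3446 EBC


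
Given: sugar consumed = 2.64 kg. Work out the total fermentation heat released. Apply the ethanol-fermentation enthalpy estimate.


Q = m_sugar · 590 kJ/kg
Q = 2.64 · 590

1557.6000 kJ


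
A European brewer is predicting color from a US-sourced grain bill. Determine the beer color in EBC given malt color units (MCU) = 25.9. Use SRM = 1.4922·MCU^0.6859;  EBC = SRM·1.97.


SRM = 1.4922·25.9^0.6859 = 13.9062
EBC = 13.9062·1.97

27.3953 EBC


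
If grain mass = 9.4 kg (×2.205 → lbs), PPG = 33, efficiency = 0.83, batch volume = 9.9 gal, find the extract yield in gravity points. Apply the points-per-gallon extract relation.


points = lbs × PPG × eff / vol
lbs = 9.4 × 2.205 = 20.7270
points = 20.7270 × 33 × 0.83 / 9.9

57.3447 points


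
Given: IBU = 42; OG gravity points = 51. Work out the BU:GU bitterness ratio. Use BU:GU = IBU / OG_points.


BU:GU = 42 / 51

0.8235


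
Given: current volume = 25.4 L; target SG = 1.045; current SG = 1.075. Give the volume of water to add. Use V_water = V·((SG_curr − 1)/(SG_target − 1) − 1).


V_water = 25.4·((1.075 − 1)/(1.045 − 1) − 1)

16.9333 L


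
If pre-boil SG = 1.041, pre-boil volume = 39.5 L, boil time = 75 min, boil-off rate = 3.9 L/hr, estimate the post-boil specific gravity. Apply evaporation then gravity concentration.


V_post = V_pre − rate·(t/60);  SG_post = 1 + (SG_pre−1)·V_pre/V_post
V_post = 39.5 − 3.9·(75/60) = 34.6250
SG_post = 1 + (1.041 − 1)·39.5/34.6250

1.0468


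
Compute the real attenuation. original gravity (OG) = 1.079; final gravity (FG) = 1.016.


AA = (OG−FG)/(OG−1)·100;  RA = AA·0.8192
AA = (1.079 − 1.016)/(1.079 − 1)·100 = 79.7468
RA = 79.7468·0.8192

65.3286 %


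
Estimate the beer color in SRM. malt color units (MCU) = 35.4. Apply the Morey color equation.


SRM = 1.4922 · MCU^0.6859
SRM = 1.4922 · 35.4^0.6859

17.2301 SRM


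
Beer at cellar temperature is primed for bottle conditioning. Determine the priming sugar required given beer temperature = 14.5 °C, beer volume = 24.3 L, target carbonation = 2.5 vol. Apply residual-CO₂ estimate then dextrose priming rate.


residual = 14.695·(0.01821 + 0.09011·e^(−0.04·T));  sugar = (target − residual)·4.0·V
residual = 14.695·(0.01821 + 0.09011·e^(−0.04·14.5)) = 1.0090
sugar = (2.5 − 1.0090)·4.0·24.3

144.9257 g


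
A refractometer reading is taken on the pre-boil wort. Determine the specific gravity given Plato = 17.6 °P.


SG = 259/(259 − P)
SG = 259/(259 − 17.6)

1.0729


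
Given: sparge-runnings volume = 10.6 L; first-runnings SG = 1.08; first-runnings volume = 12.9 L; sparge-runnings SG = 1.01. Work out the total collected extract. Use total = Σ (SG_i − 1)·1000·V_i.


first = (1.08 − 1)·1000·12.9 = 1032.0000
sparge = (1.01 − 1)·1000·10.6 = 106.0000
total = 1032.0000 + 106.0000

1138.0000 gravity·L


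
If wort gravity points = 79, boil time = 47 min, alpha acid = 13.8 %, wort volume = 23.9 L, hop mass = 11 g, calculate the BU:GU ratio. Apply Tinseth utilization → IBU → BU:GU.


U = 1.65·0.000125^(GP/1000)·(1−e^(−0.04t))/4.15;  IBU = (α/100)·m·U·1000/V;  BU:GU = IBU/GP
U = 1.65·0.000125^(79/1000)·(1−e^(−0.04·47))/4.15 = 0.1656
IBU = (13.8/100)·11·0.1656·1000/23.9 = 10.5211
BU:GU = 10.5211/79

0.1332


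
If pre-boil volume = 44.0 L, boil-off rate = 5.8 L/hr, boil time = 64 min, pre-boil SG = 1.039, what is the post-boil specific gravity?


V_post = V_pre − rate·(t/60);  SG_post = 1 + (SG_pre−1)·V_pre/V_post
V_post = 44.0 − 5.8·(64/60) = 37.8133
SG_post = 1 + (1.039 − 1)·44.0/37.8133

1.0454


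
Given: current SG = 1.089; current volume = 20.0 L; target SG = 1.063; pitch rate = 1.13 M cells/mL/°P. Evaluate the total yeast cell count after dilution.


V_w = V·((SG_c−1)/(SG_t−1)−1);  °P = 259 − 259/SG_t;  cells = rate·(V+V_w)·°P
V_w = 20.0·((1.089−1)/(1.063−1)−1) = 8.2540
V_final = 20.0 + 8.2540 = 28.2540
°P = 259 − 259/1.063 = 15.3500
cells = 1.13·28.2540·15.3500

490.0777 billion cells


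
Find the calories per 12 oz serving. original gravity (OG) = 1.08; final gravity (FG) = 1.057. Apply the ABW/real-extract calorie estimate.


ABW = (OG−FG)·131.25·0.79/FG;  °P = 259 − 259/SG (for OG→OE and FG→AE);  RE = 0.1808·OE + 0.8192·AE;  Cal = (6.9·ABW + 4·(RE−0.1))·FG·3.55
ABW = (1.08 − 1.057)·131.25·0.79/1.057 = 2.2562
OE = 259 − 259/1.08 = 19.1852 °P
AE = 259 − 259/1.057 = 13.9669 °P
RE = 0.1808·19.1852 + 0.8192·13.9669 = 14.9104 °P
Cal = (6.9·2.2562 + 4·(14.9104−0.1))·1.057·3.55

280.7105 kcal


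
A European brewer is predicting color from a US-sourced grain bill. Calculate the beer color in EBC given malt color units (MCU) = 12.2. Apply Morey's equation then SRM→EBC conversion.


SRM = 1.4922·MCU^0.6859;  EBC = SRM·1.97
SRM = 1.4922·12.2^0.6859 = 8.2978
EBC = 8.2978·1.97

16.3466 EBC


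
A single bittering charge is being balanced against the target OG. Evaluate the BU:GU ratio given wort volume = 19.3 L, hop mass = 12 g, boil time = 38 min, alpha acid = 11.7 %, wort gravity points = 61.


U = 1.65·0.000125^(GP/1000)·(1−e^(−0.04t))/4.15;  IBU = (α/100)·m·U·1000/V;  BU:GU = IBU/GP
U = 1.65·0.000125^(61/1000)·(1−e^(−0.04·38))/4.15 = 0.1795
IBU = (11.7/100)·12·0.1795·1000/19.3 = 13.0608
BU:GU = 13.0608/61

0.2141


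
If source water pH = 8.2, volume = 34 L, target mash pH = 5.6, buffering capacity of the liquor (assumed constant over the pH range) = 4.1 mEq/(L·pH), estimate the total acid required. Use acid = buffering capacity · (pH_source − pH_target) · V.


acid = 4.1 · (8.2 − 5.6) · 34

362.4400 mEq


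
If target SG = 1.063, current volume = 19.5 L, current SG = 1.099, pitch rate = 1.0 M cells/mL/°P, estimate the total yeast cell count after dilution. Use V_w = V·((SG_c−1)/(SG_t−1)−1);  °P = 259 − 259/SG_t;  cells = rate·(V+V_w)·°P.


V_w = 19.5·((1.099−1)/(1.063−1)−1) = 11.1429
V_final = 19.5 + 11.1429 = 30.6429
°P = 259 − 259/1.063 = 15.3500
cells = 1.0·30.6429·15.3500

470.3664 billion cells


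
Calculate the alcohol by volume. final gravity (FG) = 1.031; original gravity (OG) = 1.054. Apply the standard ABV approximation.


ABV = (OG − FG) · 131.25
ABV = (1.054 − 1.031) · 131.25

3.0188 % ABV


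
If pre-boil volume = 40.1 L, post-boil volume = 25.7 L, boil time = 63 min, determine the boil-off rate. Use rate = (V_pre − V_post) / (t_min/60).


rate = (40.1 − 25.7) / (63/60)

13.7143 L/hr


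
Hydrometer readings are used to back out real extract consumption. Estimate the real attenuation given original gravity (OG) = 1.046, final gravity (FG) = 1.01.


AA = (OG−FG)/(OG−1)·100;  RA = AA·0.8192
AA = (1.046 − 1.01)/(1.046 − 1)·100 = 78.2609
RA = 78.2609·0.8192

64.1113 %


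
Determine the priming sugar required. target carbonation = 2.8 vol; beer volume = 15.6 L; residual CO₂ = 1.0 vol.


sugar = (target − residual)·4.0·V
sugar = (2.8 − 1.0)·4.0·15.6

112.3200 g


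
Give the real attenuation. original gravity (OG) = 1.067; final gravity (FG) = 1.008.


AA = (OG−FG)/(OG−1)·100;  RA = AA·0.8192
AA = (1.067 − 1.008)/(1.067 − 1)·100 = 88.0597
RA = 88.0597·0.8192

72.1385 %


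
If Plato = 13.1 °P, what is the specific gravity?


SG = 259/(259 − P)
SG = 259/(259 − 13.1)

1.0533


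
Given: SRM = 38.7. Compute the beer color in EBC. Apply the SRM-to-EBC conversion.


EBC = SRM · 1.97
EBC = 38.7 · 1.97

76.2390 EBC


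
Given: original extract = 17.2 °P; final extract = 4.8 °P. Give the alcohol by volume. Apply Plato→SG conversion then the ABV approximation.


SG = 259/(259 − P);  ABV = (OG − FG)·131.25
OG = 259/(259 − 17.2) = 1.0711
FG = 259/(259 − 4.8) = 1.0189
ABV = (1.0711 − 1.0189)·131.25

6.8579 % ABV


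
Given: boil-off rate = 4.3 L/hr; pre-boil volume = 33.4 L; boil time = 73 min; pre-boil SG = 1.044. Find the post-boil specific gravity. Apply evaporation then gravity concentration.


V_post = V_pre − rate·(t/60);  SG_post = 1 + (SG_pre−1)·V_pre/V_post
V_post = 33.4 − 4.3·(73/60) = 28.1683
SG_post = 1 + (1.044 − 1)·33.4/28.1683

1.0522


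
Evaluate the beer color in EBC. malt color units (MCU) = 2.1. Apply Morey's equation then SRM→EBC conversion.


SRM = 1.4922·MCU^0.6859;  EBC = SRM·1.97
SRM = 1.4922·2.1^0.6859 = 2.4822
EBC = 2.4822·1.97

4.8899 EBC


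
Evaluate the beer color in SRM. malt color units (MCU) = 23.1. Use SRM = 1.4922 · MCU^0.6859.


SRM = 1.4922 · 23.1^0.6859

12.8567 SRM


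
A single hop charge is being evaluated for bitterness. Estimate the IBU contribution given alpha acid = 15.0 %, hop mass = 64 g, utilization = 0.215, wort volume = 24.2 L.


IBU = (α/100)·mass·U·1000 / V
IBU = (15.0/100)·64·0.215·1000 / 24.2

85.2893 IBU


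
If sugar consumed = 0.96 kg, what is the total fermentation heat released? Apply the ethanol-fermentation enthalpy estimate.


Q = m_sugar · 590 kJ/kg
Q = 0.96 · 590

566.4000 kJ


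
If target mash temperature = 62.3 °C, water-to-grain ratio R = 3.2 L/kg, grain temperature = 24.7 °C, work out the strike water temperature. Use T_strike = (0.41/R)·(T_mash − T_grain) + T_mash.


T_strike = (0.41/3.2)·(62.3 − 24.7) + 62.3

67.1175 °C


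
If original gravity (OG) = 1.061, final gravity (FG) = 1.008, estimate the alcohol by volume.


ABV = (OG − FG) · 131.25
ABV = (1.061 − 1.008) · 131.25

6.9562 % ABV


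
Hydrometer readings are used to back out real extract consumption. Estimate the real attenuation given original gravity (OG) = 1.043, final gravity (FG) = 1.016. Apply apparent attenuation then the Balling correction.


AA = (OG−FG)/(OG−1)·100;  RA = AA·0.8192
AA = (1.043 − 1.016)/(1.043 − 1)·100 = 62.7907
RA = 62.7907·0.8192

51.4381 %


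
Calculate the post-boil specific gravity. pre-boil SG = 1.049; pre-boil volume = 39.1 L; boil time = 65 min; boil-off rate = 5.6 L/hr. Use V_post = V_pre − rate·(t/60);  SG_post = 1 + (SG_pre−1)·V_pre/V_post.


V_post = 39.1 − 5.6·(65/60) = 33.0333
SG_post = 1 + (1.049 − 1)·39.1/33.0333

1.0580


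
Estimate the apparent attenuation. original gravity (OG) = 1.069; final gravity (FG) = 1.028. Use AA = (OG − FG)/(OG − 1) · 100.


AA = (1.069 − 1.028)/(1.069 − 1) · 100

59.4203 %


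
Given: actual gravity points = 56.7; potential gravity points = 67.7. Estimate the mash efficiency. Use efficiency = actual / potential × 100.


efficiency = 56.7 / 67.7 × 100

83.7518 %


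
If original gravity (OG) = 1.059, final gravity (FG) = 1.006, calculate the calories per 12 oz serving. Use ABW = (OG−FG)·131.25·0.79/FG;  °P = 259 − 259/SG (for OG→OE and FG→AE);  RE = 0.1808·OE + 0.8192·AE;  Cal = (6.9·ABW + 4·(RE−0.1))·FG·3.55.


ABW = (1.059 − 1.006)·131.25·0.79/1.006 = 5.4627
OE = 259 − 259/1.059 = 14.4297 °P
AE = 259 − 259/1.006 = 1.5447 °P
RE = 0.1808·14.4297 + 0.8192·1.5447 = 3.8743 °P
Cal = (6.9·5.4627 + 4·(3.8743−0.1))·1.006·3.55

188.5277 kcal


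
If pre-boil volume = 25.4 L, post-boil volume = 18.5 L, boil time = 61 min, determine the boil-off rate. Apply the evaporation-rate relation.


rate = (V_pre − V_post) / (t_min/60)
rate = (25.4 − 18.5) / (61/60)

6.7869 L/hr


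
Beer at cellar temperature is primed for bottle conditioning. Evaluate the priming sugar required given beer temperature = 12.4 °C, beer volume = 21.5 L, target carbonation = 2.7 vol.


residual = 14.695·(0.01821 + 0.09011·e^(−0.04·T));  sugar = (target − residual)·4.0·V
residual = 14.695·(0.01821 + 0.09011·e^(−0.04·12.4)) = 1.0740
sugar = (2.7 − 1.0740)·4.0·21.5

139.8392 g


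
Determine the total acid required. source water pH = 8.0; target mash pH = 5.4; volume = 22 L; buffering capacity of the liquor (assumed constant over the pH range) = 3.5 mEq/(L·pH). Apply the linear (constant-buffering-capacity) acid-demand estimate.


acid = buffering capacity · (pH_source − pH_target) · V
acid = 3.5 · (8.0 − 5.4) · 22

200.2000 mEq


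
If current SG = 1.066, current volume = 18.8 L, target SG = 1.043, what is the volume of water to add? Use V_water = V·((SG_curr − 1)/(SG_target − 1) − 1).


V_water = 18.8·((1.066 − 1)/(1.043 − 1) − 1)

10.0558 L


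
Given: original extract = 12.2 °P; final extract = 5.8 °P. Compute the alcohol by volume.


SG = 259/(259 − P);  ABV = (OG − FG)·131.25
OG = 259/(259 − 12.2) = 1.0494
FG = 259/(259 − 5.8) = 1.0229
ABV = (1.0494 − 1.0229)·131.25

3.4815 % ABV


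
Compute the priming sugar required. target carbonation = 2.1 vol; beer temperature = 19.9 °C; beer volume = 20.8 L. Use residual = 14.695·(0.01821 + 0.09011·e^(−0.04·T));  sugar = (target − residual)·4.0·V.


residual = 14.695·(0.01821 + 0.09011·e^(−0.04·19.9)) = 0.8650
sugar = (2.1 − 0.8650)·4.0·20.8

102.7547 g


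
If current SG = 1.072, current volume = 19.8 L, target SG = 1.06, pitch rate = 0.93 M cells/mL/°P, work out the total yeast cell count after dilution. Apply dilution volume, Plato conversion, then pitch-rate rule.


V_w = V·((SG_c−1)/(SG_t−1)−1);  °P = 259 − 259/SG_t;  cells = rate·(V+V_w)·°P
V_w = 19.8·((1.072−1)/(1.06−1)−1) = 3.9600
V_final = 19.8 + 3.9600 = 23.7600
°P = 259 − 259/1.06 = 14.6604
cells = 0.93·23.7600·14.6604

323.9474 billion cells


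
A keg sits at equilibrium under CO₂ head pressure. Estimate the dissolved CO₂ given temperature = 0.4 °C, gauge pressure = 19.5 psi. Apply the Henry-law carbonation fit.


vols = (P + 14.695)·(0.01821 + 0.09011·e^(−0.04·T))
vols = (19.5 + 14.695)·(0.01821 + 0.09011·e^(−0.04·0.4))

3.6551 volumes


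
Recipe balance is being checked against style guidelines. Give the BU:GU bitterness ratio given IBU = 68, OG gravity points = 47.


BU:GU = IBU / OG_points
BU:GU = 68 / 47

1.4468


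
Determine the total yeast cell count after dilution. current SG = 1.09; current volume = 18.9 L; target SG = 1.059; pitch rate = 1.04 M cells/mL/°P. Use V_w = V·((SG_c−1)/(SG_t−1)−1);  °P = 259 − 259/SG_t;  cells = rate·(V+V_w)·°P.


V_w = 18.9·((1.09−1)/(1.059−1)−1) = 9.9305
V_final = 18.9 + 9.9305 = 28.8305
°P = 259 − 259/1.059 = 14.4297
cells = 1.04·28.8305·14.4297

432.6547 billion cells


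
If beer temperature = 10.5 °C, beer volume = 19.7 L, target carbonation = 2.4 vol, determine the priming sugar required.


residual = 14.695·(0.01821 + 0.09011·e^(−0.04·T));  sugar = (target − residual)·4.0·V
residual = 14.695·(0.01821 + 0.09011·e^(−0.04·10.5)) = 1.1376
sugar = (2.4 − 1.1376)·4.0·19.7

99.4743 g


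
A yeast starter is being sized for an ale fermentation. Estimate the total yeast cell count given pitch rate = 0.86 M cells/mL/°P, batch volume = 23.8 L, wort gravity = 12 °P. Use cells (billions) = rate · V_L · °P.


cells = 0.86 · 23.8 · 12

245.6160 billion cells


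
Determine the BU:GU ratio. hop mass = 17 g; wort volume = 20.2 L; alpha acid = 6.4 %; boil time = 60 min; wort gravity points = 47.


U = 1.65·0.000125^(GP/1000)·(1−e^(−0.04t))/4.15;  IBU = (α/100)·m·U·1000/V;  BU:GU = IBU/GP
U = 1.65·0.000125^(47/1000)·(1−e^(−0.04·60))/4.15 = 0.2370
IBU = (6.4/100)·17·0.2370·1000/20.2 = 12.7634
BU:GU = 12.7634/47

0.2716


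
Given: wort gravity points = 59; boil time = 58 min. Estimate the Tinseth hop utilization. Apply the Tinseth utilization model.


U = 1.65·0.000125^(GP/1000) · (1 − e^(−0.04·t))/4.15
bigness = 1.65·0.000125^(59/1000) = 0.9710
boil_factor = (1 − e^(−0.04·58))/4.15 = 0.2173
U = 0.9710 · 0.2173

0.2110


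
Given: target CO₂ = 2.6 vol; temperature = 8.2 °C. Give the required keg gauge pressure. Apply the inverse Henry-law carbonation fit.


psi = vols/(0.01821 + 0.09011·e^(−0.04·T)) − 14.695
psi = 2.6/(0.01821 + 0.09011·e^(−0.04·8.2)) − 14.695

16.5844 psi


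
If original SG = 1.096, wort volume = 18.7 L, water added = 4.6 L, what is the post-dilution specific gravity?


SG_new = 1 + (SG_old − 1)·V_old/(V_old + V_water)
pts = (1.096 − 1)·1000·18.7/(18.7 + 4.6) = 77.0472
SG_new = 1 + 77.0472/1000

1.0770


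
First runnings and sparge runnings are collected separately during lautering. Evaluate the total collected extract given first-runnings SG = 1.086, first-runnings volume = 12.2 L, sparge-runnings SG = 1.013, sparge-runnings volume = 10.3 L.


total = Σ (SG_i − 1)·1000·V_i
first = (1.086 − 1)·1000·12.2 = 1049.2000
sparge = (1.013 − 1)·1000·10.3 = 133.9000
total = 1049.2000 + 133.9000

1183.1000 gravity·L


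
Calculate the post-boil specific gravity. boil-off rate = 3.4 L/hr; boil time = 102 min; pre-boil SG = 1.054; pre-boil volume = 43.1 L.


V_post = V_pre − rate·(t/60);  SG_post = 1 + (SG_pre−1)·V_pre/V_post
V_post = 43.1 − 3.4·(102/60) = 37.3200
SG_post = 1 + (1.054 − 1)·43.1/37.3200

1.0624


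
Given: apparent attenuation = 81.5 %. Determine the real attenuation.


RA = AA · 0.8192
RA = 81.5 · 0.8192

66.7648 %


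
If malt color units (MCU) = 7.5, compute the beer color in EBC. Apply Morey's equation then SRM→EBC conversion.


SRM = 1.4922·MCU^0.6859;  EBC = SRM·1.97
SRM = 1.4922·7.5^0.6859 = 5.9434
EBC = 5.9434·1.97

11.7084 EBC


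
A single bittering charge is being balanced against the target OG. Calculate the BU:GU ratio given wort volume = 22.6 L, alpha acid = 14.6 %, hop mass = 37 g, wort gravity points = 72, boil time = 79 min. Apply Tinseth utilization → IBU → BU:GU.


U = 1.65·0.000125^(GP/1000)·(1−e^(−0.04t))/4.15;  IBU = (α/100)·m·U·1000/V;  BU:GU = IBU/GP
U = 1.65·0.000125^(72/1000)·(1−e^(−0.04·79))/4.15 = 0.1993
IBU = (14.6/100)·37·0.1993·1000/22.6 = 47.6466
BU:GU = 47.6466/72

0.6618


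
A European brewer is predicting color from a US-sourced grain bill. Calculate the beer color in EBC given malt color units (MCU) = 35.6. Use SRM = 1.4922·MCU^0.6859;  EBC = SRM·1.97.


SRM = 1.4922·35.6^0.6859 = 17.2968
EBC = 17.2968·1.97

34.0748 EBC


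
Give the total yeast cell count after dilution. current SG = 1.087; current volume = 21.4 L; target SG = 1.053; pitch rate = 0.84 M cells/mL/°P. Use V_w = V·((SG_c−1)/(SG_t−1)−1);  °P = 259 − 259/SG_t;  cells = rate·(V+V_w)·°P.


V_w = 21.4·((1.087−1)/(1.053−1)−1) = 13.7283
V_final = 21.4 + 13.7283 = 35.1283
°P = 259 − 259/1.053 = 13.0361
cells = 0.84·35.1283·13.0361

384.6659 billion cells


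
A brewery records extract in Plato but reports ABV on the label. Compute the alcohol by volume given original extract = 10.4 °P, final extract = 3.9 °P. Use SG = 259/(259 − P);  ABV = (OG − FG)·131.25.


OG = 259/(259 − 10.4) = 1.0418
FG = 259/(259 − 3.9) = 1.0153
ABV = (1.0418 − 1.0153)·131.25

3.4842 % ABV


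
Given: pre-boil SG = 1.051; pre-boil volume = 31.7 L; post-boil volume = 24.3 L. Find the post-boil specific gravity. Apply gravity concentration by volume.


SG_post = 1 + (SG_pre − 1)·V_pre/V_post
pts_pre = (1.051 − 1)·1000 = 51.0000
pts_post = 51.0000·31.7/24.3 = 66.5309
SG_post = 1 + 66.5309/1000

1.0665


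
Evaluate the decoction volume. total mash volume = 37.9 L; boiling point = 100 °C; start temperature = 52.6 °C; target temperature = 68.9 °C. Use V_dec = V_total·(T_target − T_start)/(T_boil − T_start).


V_dec = 37.9·(68.9 − 52.6)/(100 − 52.6)

13.0331 L


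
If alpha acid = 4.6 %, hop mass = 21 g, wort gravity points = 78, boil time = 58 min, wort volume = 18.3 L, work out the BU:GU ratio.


U = 1.65·0.000125^(GP/1000)·(1−e^(−0.04t))/4.15;  IBU = (α/100)·m·U·1000/V;  BU:GU = IBU/GP
U = 1.65·0.000125^(78/1000)·(1−e^(−0.04·58))/4.15 = 0.1779
IBU = (4.6/100)·21·0.1779·1000/18.3 = 9.3885
BU:GU = 9.3885/78

0.1204


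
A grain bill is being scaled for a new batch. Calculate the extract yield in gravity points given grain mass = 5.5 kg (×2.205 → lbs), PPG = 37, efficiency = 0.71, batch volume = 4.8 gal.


points = lbs × PPG × eff / vol
lbs = 5.5 × 2.205 = 12.1275
points = 12.1275 × 37 × 0.71 / 4.8

66.3728 points


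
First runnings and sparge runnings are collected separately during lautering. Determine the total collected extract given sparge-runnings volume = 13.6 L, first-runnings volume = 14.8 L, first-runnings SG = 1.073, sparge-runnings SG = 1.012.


total = Σ (SG_i − 1)·1000·V_i
first = (1.073 − 1)·1000·14.8 = 1080.4000
sparge = (1.012 − 1)·1000·13.6 = 163.2000
total = 1080.4000 + 163.2000

1243.6000 gravity·L


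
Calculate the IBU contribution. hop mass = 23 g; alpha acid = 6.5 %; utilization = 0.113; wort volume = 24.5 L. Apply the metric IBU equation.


IBU = (α/100)·mass·U·1000 / V
IBU = (6.5/100)·23·0.113·1000 / 24.5

6.8953 IBU


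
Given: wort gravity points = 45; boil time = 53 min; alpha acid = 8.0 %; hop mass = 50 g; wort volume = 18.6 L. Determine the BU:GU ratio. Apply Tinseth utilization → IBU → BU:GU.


U = 1.65·0.000125^(GP/1000)·(1−e^(−0.04t))/4.15;  IBU = (α/100)·m·U·1000/V;  BU:GU = IBU/GP
U = 1.65·0.000125^(45/1000)·(1−e^(−0.04·53))/4.15 = 0.2335
IBU = (8.0/100)·50·0.2335·1000/18.6 = 50.2124
BU:GU = 50.2124/45

1.1158


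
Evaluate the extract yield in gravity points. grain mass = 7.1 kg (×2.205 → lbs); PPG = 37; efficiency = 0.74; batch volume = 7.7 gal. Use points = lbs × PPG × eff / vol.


lbs = 7.1 × 2.205 = 15.6555
points = 15.6555 × 37 × 0.74 / 7.7

55.6685 points


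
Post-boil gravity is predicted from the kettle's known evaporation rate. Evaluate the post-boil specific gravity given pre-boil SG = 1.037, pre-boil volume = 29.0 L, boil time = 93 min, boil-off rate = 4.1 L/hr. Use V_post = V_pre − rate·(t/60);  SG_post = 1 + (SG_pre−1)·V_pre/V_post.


V_post = 29.0 − 4.1·(93/60) = 22.6450
SG_post = 1 + (1.037 − 1)·29.0/22.6450

1.0474


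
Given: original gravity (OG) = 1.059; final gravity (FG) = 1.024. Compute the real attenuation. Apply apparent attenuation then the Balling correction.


AA = (OG−FG)/(OG−1)·100;  RA = AA·0.8192
AA = (1.059 − 1.024)/(1.059 − 1)·100 = 59.3220
RA = 59.3220·0.8192

48.5966 %


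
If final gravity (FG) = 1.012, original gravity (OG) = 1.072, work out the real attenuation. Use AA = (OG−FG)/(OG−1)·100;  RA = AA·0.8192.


AA = (1.072 − 1.012)/(1.072 − 1)·100 = 83.3333
RA = 83.3333·0.8192

68.2667 %


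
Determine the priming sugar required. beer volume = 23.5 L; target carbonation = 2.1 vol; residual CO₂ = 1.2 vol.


sugar = (target − residual)·4.0·V
sugar = (2.1 − 1.2)·4.0·23.5

84.6000 g


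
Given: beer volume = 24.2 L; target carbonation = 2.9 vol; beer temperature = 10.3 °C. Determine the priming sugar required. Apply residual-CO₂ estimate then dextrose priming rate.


residual = 14.695·(0.01821 + 0.09011·e^(−0.04·T));  sugar = (target − residual)·4.0·V
residual = 14.695·(0.01821 + 0.09011·e^(−0.04·10.3)) = 1.1446
sugar = (2.9 − 1.1446)·4.0·24.2

169.9204 g


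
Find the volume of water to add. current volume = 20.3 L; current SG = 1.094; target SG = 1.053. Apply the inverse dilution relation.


V_water = V·((SG_curr − 1)/(SG_target − 1) − 1)
V_water = 20.3·((1.094 − 1)/(1.053 − 1) − 1)

15.7038 L


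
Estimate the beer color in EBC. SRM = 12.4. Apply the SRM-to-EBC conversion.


EBC = SRM · 1.97
EBC = 12.4 · 1.97

24.4280 EBC


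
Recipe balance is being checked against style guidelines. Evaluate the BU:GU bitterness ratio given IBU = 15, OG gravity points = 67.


BU:GU = IBU / OG_points
BU:GU = 15 / 67

0.2239


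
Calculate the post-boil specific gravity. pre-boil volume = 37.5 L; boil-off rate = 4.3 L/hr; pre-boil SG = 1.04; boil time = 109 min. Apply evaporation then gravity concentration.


V_post = V_pre − rate·(t/60);  SG_post = 1 + (SG_pre−1)·V_pre/V_post
V_post = 37.5 − 4.3·(109/60) = 29.6883
SG_post = 1 + (1.04 − 1)·37.5/29.6883

1.0505


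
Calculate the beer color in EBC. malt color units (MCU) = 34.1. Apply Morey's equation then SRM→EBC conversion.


SRM = 1.4922·MCU^0.6859;  EBC = SRM·1.97
SRM = 1.4922·34.1^0.6859 = 16.7936
EBC = 16.7936·1.97

33.0834 EBC


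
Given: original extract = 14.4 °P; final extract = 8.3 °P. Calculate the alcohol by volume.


SG = 259/(259 − P);  ABV = (OG − FG)·131.25
OG = 259/(259 − 14.4) = 1.0589
FG = 259/(259 − 8.3) = 1.0331
ABV = (1.0589 − 1.0331)·131.25

3.3816 % ABV


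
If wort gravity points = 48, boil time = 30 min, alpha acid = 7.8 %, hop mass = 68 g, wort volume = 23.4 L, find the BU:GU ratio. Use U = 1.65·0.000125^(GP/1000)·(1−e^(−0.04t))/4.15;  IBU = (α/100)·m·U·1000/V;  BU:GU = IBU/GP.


U = 1.65·0.000125^(48/1000)·(1−e^(−0.04·30))/4.15 = 0.1805
IBU = (7.8/100)·68·0.1805·1000/23.4 = 40.9102
BU:GU = 40.9102/48

0.8523


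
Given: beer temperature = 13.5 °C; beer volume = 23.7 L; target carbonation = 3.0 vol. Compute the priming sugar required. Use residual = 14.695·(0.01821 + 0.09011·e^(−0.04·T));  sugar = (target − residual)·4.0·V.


residual = 14.695·(0.01821 + 0.09011·e^(−0.04·13.5)) = 1.0393
sugar = (3.0 − 1.0393)·4.0·23.7

185.8789 g


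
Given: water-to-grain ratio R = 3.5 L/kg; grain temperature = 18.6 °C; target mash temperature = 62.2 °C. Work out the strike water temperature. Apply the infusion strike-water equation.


T_strike = (0.41/R)·(T_mash − T_grain) + T_mash
T_strike = (0.41/3.5)·(62.2 − 18.6) + 62.2

67.3074 °C


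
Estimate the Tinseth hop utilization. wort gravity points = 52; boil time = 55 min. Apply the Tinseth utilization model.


U = 1.65·0.000125^(GP/1000) · (1 − e^(−0.04·t))/4.15
bigness = 1.65·0.000125^(52/1000) = 1.0340
boil_factor = (1 − e^(−0.04·55))/4.15 = 0.2143
U = 1.0340 · 0.2143

0.2216


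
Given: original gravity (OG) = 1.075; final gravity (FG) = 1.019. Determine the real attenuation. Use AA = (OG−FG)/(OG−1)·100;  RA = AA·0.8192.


AA = (1.075 − 1.019)/(1.075 − 1)·100 = 74.6667
RA = 74.6667·0.8192

61.1669 %


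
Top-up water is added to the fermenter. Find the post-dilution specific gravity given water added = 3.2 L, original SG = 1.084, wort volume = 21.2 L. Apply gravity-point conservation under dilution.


SG_new = 1 + (SG_old − 1)·V_old/(V_old + V_water)
pts = (1.084 − 1)·1000·21.2/(21.2 + 3.2) = 72.9836
SG_new = 1 + 72.9836/1000

1.0730


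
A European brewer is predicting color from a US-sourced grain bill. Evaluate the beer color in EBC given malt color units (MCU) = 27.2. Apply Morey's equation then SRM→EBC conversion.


SRM = 1.4922·MCU^0.6859;  EBC = SRM·1.97
SRM = 1.4922·27.2^0.6859 = 14.3813
EBC = 14.3813·1.97

28.3311 EBC


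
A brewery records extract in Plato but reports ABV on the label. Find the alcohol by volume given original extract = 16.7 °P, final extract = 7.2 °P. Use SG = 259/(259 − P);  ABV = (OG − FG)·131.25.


OG = 259/(259 − 16.7) = 1.0689
FG = 259/(259 − 7.2) = 1.0286
ABV = (1.0689 − 1.0286)·131.25

5.2931 % ABV


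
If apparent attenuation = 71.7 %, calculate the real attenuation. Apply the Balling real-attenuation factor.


RA = AA · 0.8192
RA = 71.7 · 0.8192

58.7366 %


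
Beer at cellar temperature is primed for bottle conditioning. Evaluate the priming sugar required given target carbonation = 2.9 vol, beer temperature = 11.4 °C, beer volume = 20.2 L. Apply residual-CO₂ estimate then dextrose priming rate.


residual = 14.695·(0.01821 + 0.09011·e^(−0.04·T));  sugar = (target − residual)·4.0·V
residual = 14.695·(0.01821 + 0.09011·e^(−0.04·11.4)) = 1.1069
sugar = (2.9 − 1.1069)·4.0·20.2

144.8848 g


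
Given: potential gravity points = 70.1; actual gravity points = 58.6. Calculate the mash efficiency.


efficiency = actual / potential × 100
efficiency = 58.6 / 70.1 × 100

83.5949 %


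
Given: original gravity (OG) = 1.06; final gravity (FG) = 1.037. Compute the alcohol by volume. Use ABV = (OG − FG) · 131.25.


ABV = (1.06 − 1.037) · 131.25

3.0188 % ABV


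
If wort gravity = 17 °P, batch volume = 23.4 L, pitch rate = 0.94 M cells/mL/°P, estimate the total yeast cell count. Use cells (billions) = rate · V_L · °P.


cells = 0.94 · 23.4 · 17

373.9320 billion cells


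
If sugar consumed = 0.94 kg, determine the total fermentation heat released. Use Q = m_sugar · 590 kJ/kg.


Q = 0.94 · 590

554.6000 kJ


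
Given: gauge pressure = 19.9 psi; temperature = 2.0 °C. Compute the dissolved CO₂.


vols = (P + 14.695)·(0.01821 + 0.09011·e^(−0.04·T))
vols = (19.9 + 14.695)·(0.01821 + 0.09011·e^(−0.04·2.0))

3.5077 volumes


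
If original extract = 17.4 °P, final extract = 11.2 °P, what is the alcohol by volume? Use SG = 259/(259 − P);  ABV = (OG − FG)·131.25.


OG = 259/(259 − 17.4) = 1.0720
FG = 259/(259 − 11.2) = 1.0452
ABV = (1.0720 − 1.0452)·131.25

3.5204 % ABV


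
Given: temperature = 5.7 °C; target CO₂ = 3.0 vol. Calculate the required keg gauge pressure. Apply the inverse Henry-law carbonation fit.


psi = vols/(0.01821 + 0.09011·e^(−0.04·T)) − 14.695
psi = 3.0/(0.01821 + 0.09011·e^(−0.04·5.7)) − 14.695

18.6573 psi


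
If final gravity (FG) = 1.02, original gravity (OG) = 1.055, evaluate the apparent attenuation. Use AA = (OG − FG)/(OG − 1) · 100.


AA = (1.055 − 1.02)/(1.055 − 1) · 100

63.6364 %


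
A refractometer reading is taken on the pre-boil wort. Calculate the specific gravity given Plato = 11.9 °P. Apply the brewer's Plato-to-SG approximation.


SG = 259/(259 − P)
SG = 259/(259 − 11.9)

1.0482


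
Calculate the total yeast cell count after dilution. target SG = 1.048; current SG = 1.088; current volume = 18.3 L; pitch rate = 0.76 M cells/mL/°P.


V_w = V·((SG_c−1)/(SG_t−1)−1);  °P = 259 − 259/SG_t;  cells = rate·(V+V_w)·°P
V_w = 18.3·((1.088−1)/(1.048−1)−1) = 15.2500
V_final = 18.3 + 15.2500 = 33.5500
°P = 259 − 259/1.048 = 11.8626
cells = 0.76·33.5500·11.8626

302.4725 billion cells


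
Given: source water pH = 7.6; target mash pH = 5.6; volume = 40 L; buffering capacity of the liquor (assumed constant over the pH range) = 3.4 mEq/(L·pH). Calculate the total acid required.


acid = buffering capacity · (pH_source − pH_target) · V
acid = 3.4 · (7.6 − 5.6) · 40

272.0000 mEq


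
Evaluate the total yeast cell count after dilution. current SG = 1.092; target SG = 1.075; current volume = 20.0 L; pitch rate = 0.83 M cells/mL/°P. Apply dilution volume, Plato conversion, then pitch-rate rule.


V_w = V·((SG_c−1)/(SG_t−1)−1);  °P = 259 − 259/SG_t;  cells = rate·(V+V_w)·°P
V_w = 20.0·((1.092−1)/(1.075−1)−1) = 4.5333
V_final = 20.0 + 4.5333 = 24.5333
°P = 259 − 259/1.075 = 18.0698
cells = 0.83·24.5333·18.0698

367.9487 billion cells


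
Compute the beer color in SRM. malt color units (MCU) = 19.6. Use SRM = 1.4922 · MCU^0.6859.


SRM = 1.4922 · 19.6^0.6859

11.4864 SRM


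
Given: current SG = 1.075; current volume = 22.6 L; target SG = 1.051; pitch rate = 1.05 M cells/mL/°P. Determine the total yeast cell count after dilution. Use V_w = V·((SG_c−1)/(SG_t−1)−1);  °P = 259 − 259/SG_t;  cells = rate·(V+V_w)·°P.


V_w = 22.6·((1.075−1)/(1.051−1)−1) = 10.6353
V_final = 22.6 + 10.6353 = 33.2353
°P = 259 − 259/1.051 = 12.5680
cells = 1.05·33.2353·12.5680

438.5873 billion cells
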